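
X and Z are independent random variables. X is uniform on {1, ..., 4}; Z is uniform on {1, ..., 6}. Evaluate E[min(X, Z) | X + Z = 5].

Outcomes with X + Z = 5: (1,4), (2,3), (3,2), (4,1), each with probability 1/24.
E[min(X, Z) | X + Z = 5] = (1 + 2 + 2 + 1) / 4 = 3/2.

3/2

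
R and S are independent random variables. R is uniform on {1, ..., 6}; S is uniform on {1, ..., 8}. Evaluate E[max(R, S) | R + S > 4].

P(R + S > 4) = 7/8.
Summing max(R,S)·P(x,y) over outcomes with R + S > 4 gives 119/24.
E[max(R, S) | R + S > 4] = (119/24) / (7/8) = 17/3.

17/3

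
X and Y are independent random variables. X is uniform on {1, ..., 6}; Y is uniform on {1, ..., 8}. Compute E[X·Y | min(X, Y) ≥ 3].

99/4

P(min(X, Y) ≥ 3) = 1/2.
Summing XY·P(x,y) over outcomes with min(X, Y) ≥ 3 gives 99/8.
E[X·Y | min(X, Y) ≥ 3] = (99/8) / (1/2) = 99/4.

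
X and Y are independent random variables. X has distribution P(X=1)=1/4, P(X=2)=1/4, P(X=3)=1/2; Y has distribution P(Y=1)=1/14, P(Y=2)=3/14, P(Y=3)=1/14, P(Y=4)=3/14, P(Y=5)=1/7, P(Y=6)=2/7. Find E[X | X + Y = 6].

P(X + Y = 6) = 1/8.
Summing X·P(x,y) over outcomes with X + Y = 6 gives 1/4.
E[X | X + Y = 6] = (1/4) / (1/8) = 2.

2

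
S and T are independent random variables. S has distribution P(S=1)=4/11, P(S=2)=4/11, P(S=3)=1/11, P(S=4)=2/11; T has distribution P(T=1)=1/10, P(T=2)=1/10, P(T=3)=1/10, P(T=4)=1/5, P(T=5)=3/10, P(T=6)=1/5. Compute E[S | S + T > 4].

P(S + T > 4) = 89/110.
Summing S·P(x,y) over outcomes with S + T > 4 gives 199/110.
E[S | S + T > 4] = (199/110) / (89/110) = 199/89.

199/89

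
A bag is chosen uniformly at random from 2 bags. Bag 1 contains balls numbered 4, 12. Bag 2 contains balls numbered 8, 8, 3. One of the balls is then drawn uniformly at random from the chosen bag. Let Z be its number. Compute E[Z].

E[Z | bag 1] = (4+12)/2 = 8.
E[Z | bag 2] = (8+8+3)/3 = 19/3.
E[Z] = (1/2)·(8) + (1/2)·(19/3) = 43/6.

43/6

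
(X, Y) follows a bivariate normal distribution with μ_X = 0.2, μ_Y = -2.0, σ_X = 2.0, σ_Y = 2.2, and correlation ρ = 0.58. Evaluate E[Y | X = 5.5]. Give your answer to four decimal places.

E[Y | X=x] = μ_Y + ρ(σ_Y/σ_X)(x − μ_X) for jointly normal variables.
E[Y | X=5.5] = -2.0 + (0.58)·(2.2/2.0)·(5.5 − (0.2)) = -2.0 + (0.638)·(5.3) = 1.3814.

1.3814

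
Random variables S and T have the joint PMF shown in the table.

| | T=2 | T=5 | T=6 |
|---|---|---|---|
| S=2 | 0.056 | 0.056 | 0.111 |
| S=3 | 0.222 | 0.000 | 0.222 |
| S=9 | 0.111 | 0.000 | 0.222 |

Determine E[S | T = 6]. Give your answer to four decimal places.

5.2000

P(T = 6) = 0.555.
Σ S·P over the event = 2·(0.111) + 3·(0.222) + 9·(0.222) = 2.886.
E[S | T = 6] = (2.886) / (0.555) = 5.2000.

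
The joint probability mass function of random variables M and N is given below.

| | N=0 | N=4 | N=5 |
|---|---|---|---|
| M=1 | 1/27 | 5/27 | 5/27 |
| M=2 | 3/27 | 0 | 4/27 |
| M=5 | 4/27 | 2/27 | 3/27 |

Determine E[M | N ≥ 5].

7/3

P(N ≥ 5) = 4/9.
Σ M·P over the event = 1·(5/27) + 2·(4/27) + 5·(3/27) = 28/27.
E[M | N ≥ 5] = (28/27) / (4/9) = 7/3.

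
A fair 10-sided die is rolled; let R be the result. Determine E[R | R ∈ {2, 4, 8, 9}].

P(R ∈ {2, 4, 8, 9}) = 2/5.
Σ over the event: 2·1/10 + 4·1/10 + 8·1/10 + 9·1/10 = 23/10.
E[R | R ∈ {2, 4, 8, 9}] = (23/10) / (2/5) = 23/4.

23/4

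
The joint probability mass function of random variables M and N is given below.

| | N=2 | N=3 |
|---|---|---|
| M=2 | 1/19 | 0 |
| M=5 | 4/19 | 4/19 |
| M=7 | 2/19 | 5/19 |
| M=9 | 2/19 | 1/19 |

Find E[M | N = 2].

P(N = 2) = 9/19.
Σ M·P over the event = 2·(1/19) + 5·(4/19) + 7·(2/19) + 9·(2/19) = 54/19.
E[M | N = 2] = (54/19) / (9/19) = 6.

6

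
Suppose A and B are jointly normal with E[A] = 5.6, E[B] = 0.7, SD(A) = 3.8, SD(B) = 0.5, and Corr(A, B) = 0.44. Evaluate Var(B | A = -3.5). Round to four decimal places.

Var(B | A=x) = (1 − ρ²)·σ_B².
Var(B | A=-3.5) = (0.5)²·(1 − (0.44)²) = 0.25·0.8064 = 0.2016.

0.2016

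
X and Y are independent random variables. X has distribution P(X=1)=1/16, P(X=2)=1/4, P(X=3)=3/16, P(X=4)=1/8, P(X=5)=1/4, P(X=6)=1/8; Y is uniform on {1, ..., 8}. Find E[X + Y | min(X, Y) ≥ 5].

71/6

P(min(X, Y) ≥ 5) = 3/16.
Summing (X+Y)·P(x,y) over outcomes with min(X, Y) ≥ 5 gives 71/32.
E[X + Y | min(X, Y) ≥ 5] = (71/32) / (3/16) = 71/6.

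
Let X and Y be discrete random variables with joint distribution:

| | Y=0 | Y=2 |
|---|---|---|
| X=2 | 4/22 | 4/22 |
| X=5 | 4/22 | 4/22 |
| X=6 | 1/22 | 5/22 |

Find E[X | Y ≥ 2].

P(Y ≥ 2) = 13/22.
Σ X·P over the event = 2·(4/22) + 5·(4/22) + 6·(5/22) = 29/11.
E[X | Y ≥ 2] = (29/11) / (13/22) = 58/13.

58/13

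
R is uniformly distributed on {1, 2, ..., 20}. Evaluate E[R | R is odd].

10

Given R is odd, R is equally likely to be any of {1, 3, 5, 7, 9, 11, 13, 15, 17, 19}.
E[R | R is odd] = (1 + 3 + 5 + 7 + 9 + 11 + 13 + 15 + 17 + 19) / 10 = 10.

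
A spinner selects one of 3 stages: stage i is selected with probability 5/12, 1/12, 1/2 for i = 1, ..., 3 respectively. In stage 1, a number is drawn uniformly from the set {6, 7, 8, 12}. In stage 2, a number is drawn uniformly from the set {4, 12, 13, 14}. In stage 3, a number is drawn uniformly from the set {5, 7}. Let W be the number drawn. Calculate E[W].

E[W | stage 1] = (6+7+8+12)/4 = 33/4.
E[W | stage 2] = (4+12+13+14)/4 = 43/4.
E[W | stage 3] = (5+7)/2 = 6.
By the law of total expectation,
E[W] = (5/12)·(33/4) + (1/12)·(43/4) + (1/2)·(6) = 22/3.

22/3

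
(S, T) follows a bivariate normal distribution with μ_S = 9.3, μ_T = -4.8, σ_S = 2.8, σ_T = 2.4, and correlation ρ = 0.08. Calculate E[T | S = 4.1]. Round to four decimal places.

-5.1566

E[T | S=x] = μ_T + ρ(σ_T/σ_S)(x − μ_S) for jointly normal variables.
E[T | S=4.1] = -4.8 + (0.08)·(2.4/2.8)·(4.1 − (9.3)) = -4.8 + (0.068571)·(-5.2) = -5.1566.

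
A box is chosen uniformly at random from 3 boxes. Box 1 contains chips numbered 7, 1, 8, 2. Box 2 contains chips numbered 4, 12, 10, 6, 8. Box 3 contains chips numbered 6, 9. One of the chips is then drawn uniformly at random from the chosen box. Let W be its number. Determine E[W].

E[W | box 1] = (7+1+8+2)/4 = 9/2.
E[W | box 2] = (4+12+10+6+8)/5 = 8.
E[W | box 3] = (6+9)/2 = 15/2.
E[W] = (1/3)·(9/2) + (1/3)·(8) + (1/3)·(15/2) = 20/3.

20/3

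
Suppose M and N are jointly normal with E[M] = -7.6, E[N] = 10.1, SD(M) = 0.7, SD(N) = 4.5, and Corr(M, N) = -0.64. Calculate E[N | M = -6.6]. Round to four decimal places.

The regression of N on M has slope ρ·σ_N/σ_M and passes through (μ_M, μ_N).
E[N | M=-6.6] = 10.1 + (-0.64)·(4.5/0.7)·(-6.6 − (-7.6)) = 10.1 + (-4.1143)·(1) = 5.9857.

5.9857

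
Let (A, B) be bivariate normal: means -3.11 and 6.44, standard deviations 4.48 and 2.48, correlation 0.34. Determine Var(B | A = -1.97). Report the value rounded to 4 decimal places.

For a bivariate normal, Var(B | A=x) = σ_B²(1 − ρ²).
Var(B | A=-1.97) = (2.48)²·(1 − (0.34)²) = 6.1504·0.8844 = 5.4394.

5.4394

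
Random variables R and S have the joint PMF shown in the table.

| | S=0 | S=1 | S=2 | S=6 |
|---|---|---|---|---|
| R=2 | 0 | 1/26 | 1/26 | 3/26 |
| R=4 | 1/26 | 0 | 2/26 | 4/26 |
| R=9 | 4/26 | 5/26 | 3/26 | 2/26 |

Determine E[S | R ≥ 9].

P(R ≥ 9) = 7/13.
Σ S·P over the event = 0·(4/26) + 1·(5/26) + 2·(3/26) + 6·(2/26) = 23/26.
E[S | R ≥ 9] = (23/26) / (7/13) = 23/14.

23/14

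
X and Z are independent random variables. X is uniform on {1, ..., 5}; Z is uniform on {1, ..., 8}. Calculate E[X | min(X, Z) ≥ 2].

7/2

P(min(X, Z) ≥ 2) = 7/10.
Summing X·P(x,y) over outcomes with min(X, Z) ≥ 2 gives 49/20.
E[X | min(X, Z) ≥ 2] = (49/20) / (7/10) = 7/2.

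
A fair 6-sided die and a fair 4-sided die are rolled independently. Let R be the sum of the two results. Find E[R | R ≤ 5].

4

P(R ≤ 5) = 5/12.
Σ over the event: 2·1/24 + 3·1/12 + 4·1/8 + 5·1/6 = 5/3.
E[R | R ≤ 5] = (5/3) / (5/12) = 4.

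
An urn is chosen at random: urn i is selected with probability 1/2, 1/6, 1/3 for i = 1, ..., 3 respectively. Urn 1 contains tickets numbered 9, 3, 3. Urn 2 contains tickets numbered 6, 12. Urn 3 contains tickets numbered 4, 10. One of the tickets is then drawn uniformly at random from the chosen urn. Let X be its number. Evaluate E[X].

19/3

E[X | urn 1] = (9+3+3)/3 = 5.
E[X | urn 2] = (6+12)/2 = 9.
E[X | urn 3] = (4+10)/2 = 7.
By the law of total expectation,
E[X] = (1/2)·(5) + (1/6)·(9) + (1/3)·(7) = 19/3.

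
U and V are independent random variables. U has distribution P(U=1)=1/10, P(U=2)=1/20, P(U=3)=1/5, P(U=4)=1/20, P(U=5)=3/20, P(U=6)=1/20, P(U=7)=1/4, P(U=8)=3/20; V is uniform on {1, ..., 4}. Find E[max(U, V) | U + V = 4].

20/7

P(U + V = 4) = 7/80.
Summing max(U,V)·P(x,y) over outcomes with U + V = 4 gives 1/4.
E[max(U, V) | U + V = 4] = (1/4) / (7/80) = 20/7.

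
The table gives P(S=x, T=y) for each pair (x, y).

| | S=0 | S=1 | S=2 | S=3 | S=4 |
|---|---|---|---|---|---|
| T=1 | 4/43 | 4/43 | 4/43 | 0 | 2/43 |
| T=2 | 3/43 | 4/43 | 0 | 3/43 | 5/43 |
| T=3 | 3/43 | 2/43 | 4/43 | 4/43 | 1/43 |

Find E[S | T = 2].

P(T = 2) = 15/43.
Σ S·P over the event = 0·(3/43) + 1·(4/43) + 3·(3/43) + 4·(5/43) = 33/43.
E[S | T = 2] = (33/43) / (15/43) = 11/5.

11/5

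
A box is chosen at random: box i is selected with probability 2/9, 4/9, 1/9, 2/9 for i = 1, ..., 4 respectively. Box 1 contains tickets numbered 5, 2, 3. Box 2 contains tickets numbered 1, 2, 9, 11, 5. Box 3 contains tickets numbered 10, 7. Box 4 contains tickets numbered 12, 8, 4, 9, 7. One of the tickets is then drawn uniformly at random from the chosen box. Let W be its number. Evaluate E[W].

1607/270

E[W | box 1] = (5+2+3)/3 = 10/3.
E[W | box 2] = (1+2+9+11+5)/5 = 28/5.
E[W | box 3] = (10+7)/2 = 17/2.
E[W | box 4] = (12+8+4+9+7)/5 = 8.
By the law of total expectation,
E[W] = (2/9)·(10/3) + (4/9)·(28/5) + (1/9)·(17/2) + (2/9)·(8) = 1607/270.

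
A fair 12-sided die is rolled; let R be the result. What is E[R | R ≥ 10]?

11

Given R ≥ 10, R is equally likely to be any of {10, 11, 12}.
E[R | R ≥ 10] = (10 + 11 + 12) / 3 = 11.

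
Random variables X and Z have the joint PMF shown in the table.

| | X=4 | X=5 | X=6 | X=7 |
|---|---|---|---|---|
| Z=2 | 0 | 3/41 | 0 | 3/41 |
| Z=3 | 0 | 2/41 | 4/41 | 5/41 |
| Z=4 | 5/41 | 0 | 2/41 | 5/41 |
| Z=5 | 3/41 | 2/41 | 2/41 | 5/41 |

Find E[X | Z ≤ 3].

P(Z ≤ 3) = 17/41.
Σ X·P over the event = 5·(3/41) + 5·(2/41) + 6·(4/41) + 7·(3/41) + 7·(5/41) = 105/41.
E[X | Z ≤ 3] = (105/41) / (17/41) = 105/17.

105/17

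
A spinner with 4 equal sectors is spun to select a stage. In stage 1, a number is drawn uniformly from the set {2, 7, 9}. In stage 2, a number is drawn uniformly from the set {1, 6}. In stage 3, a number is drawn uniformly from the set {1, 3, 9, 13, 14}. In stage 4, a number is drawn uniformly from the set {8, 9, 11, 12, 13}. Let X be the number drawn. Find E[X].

E[X | stage 1] = (2+7+9)/3 = 6.
E[X | stage 2] = (1+6)/2 = 7/2.
E[X | stage 3] = (1+3+9+13+14)/5 = 8.
E[X | stage 4] = (8+9+11+12+13)/5 = 53/5.
E[X] = (1/4)·(6) + (1/4)·(7/2) + (1/4)·(8) + (1/4)·(53/5) = 281/40.

281/40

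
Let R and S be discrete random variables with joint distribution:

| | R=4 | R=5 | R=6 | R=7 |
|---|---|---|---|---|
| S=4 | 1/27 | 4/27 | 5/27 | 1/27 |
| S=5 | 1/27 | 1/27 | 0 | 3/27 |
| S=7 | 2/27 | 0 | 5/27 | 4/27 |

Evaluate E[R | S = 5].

6

P(S = 5) = 5/27.
Σ R·P over the event = 4·(1/27) + 5·(1/27) + 7·(3/27) = 10/9.
E[R | S = 5] = (10/9) / (5/27) = 6.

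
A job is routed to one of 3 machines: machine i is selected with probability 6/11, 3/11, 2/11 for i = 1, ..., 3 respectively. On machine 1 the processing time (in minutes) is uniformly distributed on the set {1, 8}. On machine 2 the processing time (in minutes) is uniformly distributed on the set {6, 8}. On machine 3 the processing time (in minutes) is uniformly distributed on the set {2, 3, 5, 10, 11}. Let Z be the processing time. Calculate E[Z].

E[Z | machine 1] = (1+8)/2 = 9/2.
E[Z | machine 2] = (6+8)/2 = 7.
E[Z | machine 3] = (2+3+5+10+11)/5 = 31/5.
E[Z] = (6/11)·(9/2) + (3/11)·(7) + (2/11)·(31/5) = 302/55.

302/55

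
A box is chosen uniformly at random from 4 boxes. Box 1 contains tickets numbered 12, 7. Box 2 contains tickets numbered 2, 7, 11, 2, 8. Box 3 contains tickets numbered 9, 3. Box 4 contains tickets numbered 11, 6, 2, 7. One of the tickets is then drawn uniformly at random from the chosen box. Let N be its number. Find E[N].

E[N | box 1] = (12+7)/2 = 19/2.
E[N | box 2] = (2+7+11+2+8)/5 = 6.
E[N | box 3] = (9+3)/2 = 6.
E[N | box 4] = (11+6+2+7)/4 = 13/2.
By the law of total expectation,
E[N] = (1/4)·(19/2) + (1/4)·(6) + (1/4)·(6) + (1/4)·(13/2) = 7.

7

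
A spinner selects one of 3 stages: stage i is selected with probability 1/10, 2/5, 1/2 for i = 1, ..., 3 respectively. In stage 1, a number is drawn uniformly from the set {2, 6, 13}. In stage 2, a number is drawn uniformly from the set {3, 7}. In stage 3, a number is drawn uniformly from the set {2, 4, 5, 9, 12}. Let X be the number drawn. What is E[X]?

E[X | stage 1] = (2+6+13)/3 = 7.
E[X | stage 2] = (3+7)/2 = 5.
E[X | stage 3] = (2+4+5+9+12)/5 = 32/5.
E[X] = (1/10)·(7) + (2/5)·(5) + (1/2)·(32/5) = 59/10.

59/10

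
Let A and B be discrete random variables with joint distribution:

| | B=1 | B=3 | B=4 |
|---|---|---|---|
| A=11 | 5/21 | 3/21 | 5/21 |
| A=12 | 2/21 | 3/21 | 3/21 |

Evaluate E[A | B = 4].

P(B = 4) = 8/21.
Σ A·P over the event = 11·(5/21) + 12·(3/21) = 13/3.
E[A | B = 4] = (13/3) / (8/21) = 91/8.

91/8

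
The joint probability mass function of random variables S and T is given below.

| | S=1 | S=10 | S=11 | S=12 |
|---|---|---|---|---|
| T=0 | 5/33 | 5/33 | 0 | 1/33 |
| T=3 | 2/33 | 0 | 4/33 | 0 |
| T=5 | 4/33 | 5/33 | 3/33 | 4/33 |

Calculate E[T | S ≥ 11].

P(S ≥ 11) = 4/11.
Σ T·P over the event = 3·(4/33) + 5·(3/33) + 0·(1/33) + 5·(4/33) = 47/33.
E[T | S ≥ 11] = (47/33) / (4/11) = 47/12.

47/12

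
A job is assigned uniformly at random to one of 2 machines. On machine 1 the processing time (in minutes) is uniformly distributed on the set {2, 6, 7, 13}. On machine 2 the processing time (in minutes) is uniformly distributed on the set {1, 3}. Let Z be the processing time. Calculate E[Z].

9/2

E[Z | machine 1] = (2+6+7+13)/4 = 7.
E[Z | machine 2] = (1+3)/2 = 2.
E[Z] = (1/2)·(7) + (1/2)·(2) = 9/2.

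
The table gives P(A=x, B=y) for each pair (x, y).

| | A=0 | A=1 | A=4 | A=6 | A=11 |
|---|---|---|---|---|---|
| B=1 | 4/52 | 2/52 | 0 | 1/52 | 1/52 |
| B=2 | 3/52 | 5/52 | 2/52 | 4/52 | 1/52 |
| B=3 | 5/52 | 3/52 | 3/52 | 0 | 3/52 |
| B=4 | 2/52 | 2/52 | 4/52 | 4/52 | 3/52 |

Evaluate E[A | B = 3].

P(B = 3) = 7/26.
Σ A·P over the event = 0·(5/52) + 1·(3/52) + 4·(3/52) + 11·(3/52) = 12/13.
E[A | B = 3] = (12/13) / (7/26) = 24/7.

24/7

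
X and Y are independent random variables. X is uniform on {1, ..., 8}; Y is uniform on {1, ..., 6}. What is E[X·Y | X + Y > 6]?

686/33

P(X + Y > 6) = 11/16.
Summing XY·P(x,y) over outcomes with X + Y > 6 gives 343/24.
E[X·Y | X + Y > 6] = (343/24) / (11/16) = 686/33.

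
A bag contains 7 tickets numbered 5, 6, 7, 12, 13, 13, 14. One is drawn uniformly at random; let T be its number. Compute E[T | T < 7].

11/2

P(T < 7) = 2/7.
Σ over the event: 5·1/7 + 6·1/7 = 11/7.
E[T | T < 7] = (11/7) / (2/7) = 11/2.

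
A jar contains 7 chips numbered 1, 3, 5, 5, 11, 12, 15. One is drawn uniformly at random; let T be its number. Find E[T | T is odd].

P(T is odd) = 6/7.
Σ over the event: 1·1/7 + 3·1/7 + 5·2/7 + 11·1/7 + 15·1/7 = 40/7.
E[T | T is odd] = (40/7) / (6/7) = 20/3.

20/3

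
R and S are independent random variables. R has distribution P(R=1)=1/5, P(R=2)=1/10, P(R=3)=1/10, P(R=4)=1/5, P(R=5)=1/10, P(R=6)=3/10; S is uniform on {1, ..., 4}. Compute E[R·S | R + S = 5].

14/3

P(R + S = 5) = 3/20.
Summing RS·P(x,y) over outcomes with R + S = 5 gives 7/10.
E[R·S | R + S = 5] = (7/10) / (3/20) = 14/3.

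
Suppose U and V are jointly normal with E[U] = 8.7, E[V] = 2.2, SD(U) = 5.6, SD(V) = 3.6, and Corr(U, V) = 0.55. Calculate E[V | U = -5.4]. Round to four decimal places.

The regression of V on U has slope ρ·σ_V/σ_U and passes through (μ_U, μ_V).
E[V | U=-5.4] = 2.2 + (0.55)·(3.6/5.6)·(-5.4 − (8.7)) = 2.2 + (0.353571)·(-14.1) = -2.7854.

-2.7854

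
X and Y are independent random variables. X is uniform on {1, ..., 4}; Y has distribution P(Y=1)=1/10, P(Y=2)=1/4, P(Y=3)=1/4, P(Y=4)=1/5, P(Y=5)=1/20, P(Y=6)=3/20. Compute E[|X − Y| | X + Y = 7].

27/13

P(X + Y = 7) = 13/80.
Summing |X−Y|·P(x,y) over outcomes with X + Y = 7 gives 27/80.
E[|X − Y| | X + Y = 7] = (27/80) / (13/80) = 27/13.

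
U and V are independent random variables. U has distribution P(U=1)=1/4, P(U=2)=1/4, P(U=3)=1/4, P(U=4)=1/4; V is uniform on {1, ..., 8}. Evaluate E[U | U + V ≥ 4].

76/29

P(U + V ≥ 4) = 29/32.
Summing U·P(x,y) over outcomes with U + V ≥ 4 gives 19/8.
E[U | U + V ≥ 4] = (19/8) / (29/32) = 76/29.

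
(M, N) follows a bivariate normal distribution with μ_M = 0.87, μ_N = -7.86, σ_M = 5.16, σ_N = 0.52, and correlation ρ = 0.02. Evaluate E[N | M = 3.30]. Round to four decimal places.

For a bivariate normal, E[N | M=x] = μ_N + ρ·(σ_N/σ_M)·(x − μ_M).
E[N | M=3.30] = -7.86 + (0.02)·(0.52/5.16)·(3.30 − (0.87)) = -7.86 + (0.0020155)·(2.43) = -7.8551.

-7.8551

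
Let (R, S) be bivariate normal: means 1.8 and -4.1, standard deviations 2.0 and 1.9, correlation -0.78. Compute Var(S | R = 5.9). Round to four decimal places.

For a bivariate normal, Var(S | R=x) = σ_S²(1 − ρ²).
Var(S | R=5.9) = (1.9)²·(1 − (-0.78)²) = 3.61·0.3916 = 1.4137.

1.4137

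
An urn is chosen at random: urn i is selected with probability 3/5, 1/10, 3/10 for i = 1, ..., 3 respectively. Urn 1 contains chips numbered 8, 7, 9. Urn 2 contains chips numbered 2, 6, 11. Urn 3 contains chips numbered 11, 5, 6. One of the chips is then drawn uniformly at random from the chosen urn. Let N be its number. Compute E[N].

E[N | urn 1] = (8+7+9)/3 = 8.
E[N | urn 2] = (2+6+11)/3 = 19/3.
E[N | urn 3] = (11+5+6)/3 = 22/3.
E[N] = (3/5)·(8) + (1/10)·(19/3) + (3/10)·(22/3) = 229/30.

229/30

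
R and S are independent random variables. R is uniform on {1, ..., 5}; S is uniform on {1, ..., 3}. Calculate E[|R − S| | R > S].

19/9

P(R > S) = 3/5.
Summing |R−S|·P(x,y) over outcomes with R > S gives 19/15.
E[|R − S| | R > S] = (19/15) / (3/5) = 19/9.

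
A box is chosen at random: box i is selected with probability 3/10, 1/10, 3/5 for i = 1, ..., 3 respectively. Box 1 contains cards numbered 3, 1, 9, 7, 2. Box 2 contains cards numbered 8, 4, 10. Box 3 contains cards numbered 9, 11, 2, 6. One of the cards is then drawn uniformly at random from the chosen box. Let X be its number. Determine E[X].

E[X | box 1] = (3+1+9+7+2)/5 = 22/5.
E[X | box 2] = (8+4+10)/3 = 22/3.
E[X | box 3] = (9+11+2+6)/4 = 7.
E[X] = (3/10)·(22/5) + (1/10)·(22/3) + (3/5)·(7) = 469/75.

469/75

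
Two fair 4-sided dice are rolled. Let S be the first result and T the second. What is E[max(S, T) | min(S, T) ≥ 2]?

Outcomes with min(S, T) ≥ 2: (2,2), (2,3), (2,4), (3,2), (3,3), (3,4), (4,2), (4,3), (4,4), each with probability 1/16.
E[max(S, T) | min(S, T) ≥ 2] = (2 + 3 + 4 + 3 + 3 + 4 + 4 + 4 + 4) / 9 = 31/9.

31/9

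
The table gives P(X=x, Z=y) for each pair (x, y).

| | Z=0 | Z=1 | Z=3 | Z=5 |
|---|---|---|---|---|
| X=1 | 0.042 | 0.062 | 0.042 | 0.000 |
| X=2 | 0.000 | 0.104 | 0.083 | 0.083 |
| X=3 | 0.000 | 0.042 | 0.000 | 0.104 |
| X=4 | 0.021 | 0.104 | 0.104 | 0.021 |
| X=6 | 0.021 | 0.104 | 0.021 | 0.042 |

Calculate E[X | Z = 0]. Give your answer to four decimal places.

P(Z = 0) = 0.084.
Summing X·P(X=x,Z=y) over the conditioning event gives 0.252.
E[X | Z = 0] = (0.252) / (0.084) = 3.0000.

3.0000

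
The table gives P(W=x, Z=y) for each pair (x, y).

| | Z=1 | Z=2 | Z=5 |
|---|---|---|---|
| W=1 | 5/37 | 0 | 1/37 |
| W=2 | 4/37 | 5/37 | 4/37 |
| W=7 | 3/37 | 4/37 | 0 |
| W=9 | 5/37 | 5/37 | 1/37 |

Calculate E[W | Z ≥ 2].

P(Z ≥ 2) = 20/37.
Σ W·P over the event = 1·(1/37) + 2·(5/37) + 2·(4/37) + 7·(4/37) + 9·(5/37) + 9·(1/37) = 101/37.
E[W | Z ≥ 2] = (101/37) / (20/37) = 101/20.

101/20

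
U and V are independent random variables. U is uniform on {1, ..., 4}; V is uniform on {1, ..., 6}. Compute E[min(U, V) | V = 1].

1

Outcomes with V = 1: (1,1), (2,1), (3,1), (4,1), each with probability 1/24.
E[min(U, V) | V = 1] = (1 + 1 + 1 + 1) / 4 = 1.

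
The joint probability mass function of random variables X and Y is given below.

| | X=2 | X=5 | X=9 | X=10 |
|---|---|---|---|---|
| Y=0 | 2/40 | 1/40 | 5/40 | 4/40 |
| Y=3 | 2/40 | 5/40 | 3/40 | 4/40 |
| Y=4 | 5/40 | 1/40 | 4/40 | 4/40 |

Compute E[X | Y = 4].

P(Y = 4) = 7/20.
Σ X·P over the event = 2·(5/40) + 5·(1/40) + 9·(4/40) + 10·(4/40) = 91/40.
E[X | Y = 4] = (91/40) / (7/20) = 13/2.

13/2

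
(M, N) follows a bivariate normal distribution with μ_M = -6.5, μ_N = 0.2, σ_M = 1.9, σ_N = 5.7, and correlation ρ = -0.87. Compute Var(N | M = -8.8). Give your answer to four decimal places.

Var(N | M=x) = (1 − ρ²)·σ_N².
Var(N | M=-8.8) = (5.7)²·(1 − (-0.87)²) = 32.49·0.2431 = 7.8983.

7.8983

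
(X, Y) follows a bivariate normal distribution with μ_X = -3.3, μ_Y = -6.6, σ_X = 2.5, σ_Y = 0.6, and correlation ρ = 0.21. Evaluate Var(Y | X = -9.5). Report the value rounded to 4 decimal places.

0.3441

The conditional variance in a bivariate normal is σ_Y²(1 − ρ²), independent of x.
Var(Y | X=-9.5) = (0.6)²·(1 − (0.21)²) = 0.36·0.9559 = 0.3441.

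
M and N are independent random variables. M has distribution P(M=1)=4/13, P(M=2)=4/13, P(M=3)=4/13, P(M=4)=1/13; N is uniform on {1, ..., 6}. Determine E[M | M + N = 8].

P(M + N = 8) = 3/26.
Summing M·P(x,y) over outcomes with M + N = 8 gives 4/13.
E[M | M + N = 8] = (4/13) / (3/26) = 8/3.

8/3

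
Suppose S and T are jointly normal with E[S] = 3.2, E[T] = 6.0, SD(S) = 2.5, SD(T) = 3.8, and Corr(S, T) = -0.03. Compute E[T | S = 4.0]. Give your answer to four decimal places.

5.9635

For a bivariate normal, E[T | S=x] = μ_T + ρ·(σ_T/σ_S)·(x − μ_S).
E[T | S=4.0] = 6.0 + (-0.03)·(3.8/2.5)·(4.0 − (3.2)) = 6.0 + (-0.0456)·(0.8) = 5.9635.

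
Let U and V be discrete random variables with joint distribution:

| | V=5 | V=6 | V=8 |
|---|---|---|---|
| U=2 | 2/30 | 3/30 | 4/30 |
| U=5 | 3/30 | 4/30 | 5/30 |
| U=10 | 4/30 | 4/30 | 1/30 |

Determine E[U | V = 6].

6

P(V = 6) = 11/30.
Σ U·P over the event = 2·(3/30) + 5·(4/30) + 10·(4/30) = 11/5.
E[U | V = 6] = (11/5) / (11/30) = 6.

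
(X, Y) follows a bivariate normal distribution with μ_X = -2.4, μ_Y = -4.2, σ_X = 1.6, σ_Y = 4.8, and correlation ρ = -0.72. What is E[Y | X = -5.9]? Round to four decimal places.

For a bivariate normal, E[Y | X=x] = μ_Y + ρ·(σ_Y/σ_X)·(x − μ_X).
E[Y | X=-5.9] = -4.2 + (-0.72)·(4.8/1.6)·(-5.9 − (-2.4)) = -4.2 + (-2.16)·(-3.5) = 3.3600.

3.3600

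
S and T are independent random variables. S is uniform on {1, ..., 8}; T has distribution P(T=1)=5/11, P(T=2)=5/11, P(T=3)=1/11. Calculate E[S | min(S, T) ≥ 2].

5

P(min(S, T) ≥ 2) = 21/44.
Summing S·P(x,y) over outcomes with min(S, T) ≥ 2 gives 105/44.
E[S | min(S, T) ≥ 2] = (105/44) / (21/44) = 5.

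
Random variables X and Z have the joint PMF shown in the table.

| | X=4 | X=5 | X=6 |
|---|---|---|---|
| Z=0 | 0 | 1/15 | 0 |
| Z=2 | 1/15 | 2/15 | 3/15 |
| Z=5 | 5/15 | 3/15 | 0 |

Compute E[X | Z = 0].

5

P(Z = 0) = 1/15.
Σ X·P over the event = 5·(1/15) = 1/3.
E[X | Z = 0] = (1/3) / (1/15) = 5.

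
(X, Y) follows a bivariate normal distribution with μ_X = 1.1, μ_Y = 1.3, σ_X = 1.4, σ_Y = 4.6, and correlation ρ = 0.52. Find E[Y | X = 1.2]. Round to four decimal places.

E[Y | X=x] = μ_Y + ρ(σ_Y/σ_X)(x − μ_X) for jointly normal variables.
E[Y | X=1.2] = 1.3 + (0.52)·(4.6/1.4)·(1.2 − (1.1)) = 1.3 + (1.7086)·(0.1) = 1.4709.

1.4709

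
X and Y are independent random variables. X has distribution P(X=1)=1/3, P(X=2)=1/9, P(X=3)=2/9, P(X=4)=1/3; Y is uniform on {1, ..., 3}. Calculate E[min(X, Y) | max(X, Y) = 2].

P(max(X, Y) = 2) = 5/27.
Summing min(X,Y)·P(x,y) over outcomes with max(X, Y) = 2 gives 2/9.
E[min(X, Y) | max(X, Y) = 2] = (2/9) / (5/27) = 6/5.

6/5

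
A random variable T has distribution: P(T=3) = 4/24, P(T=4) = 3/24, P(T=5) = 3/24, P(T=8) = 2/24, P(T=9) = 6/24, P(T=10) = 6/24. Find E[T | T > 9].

10

P(T > 9) = 1/4.
Σ over the event: 10·1/4 = 5/2.
E[T | T > 9] = (5/2) / (1/4) = 10.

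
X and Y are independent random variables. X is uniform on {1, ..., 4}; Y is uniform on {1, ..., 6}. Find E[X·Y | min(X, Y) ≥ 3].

Outcomes with min(X, Y) ≥ 3: (3,3), (3,4), (3,5), (3,6), (4,3), (4,4), (4,5), (4,6), each with probability 1/24.
E[X·Y | min(X, Y) ≥ 3] = (9 + 12 + 15 + 18 + 12 + 16 + 20 + 24) / 8 = 63/4.

63/4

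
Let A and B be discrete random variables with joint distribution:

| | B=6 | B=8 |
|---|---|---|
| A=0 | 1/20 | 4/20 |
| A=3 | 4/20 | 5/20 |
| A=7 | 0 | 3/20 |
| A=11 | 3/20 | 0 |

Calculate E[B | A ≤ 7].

P(A ≤ 7) = 17/20.
Σ B·P over the event = 6·(1/20) + 8·(4/20) + 6·(4/20) + 8·(5/20) + 8·(3/20) = 63/10.
E[B | A ≤ 7] = (63/10) / (17/20) = 126/17.

126/17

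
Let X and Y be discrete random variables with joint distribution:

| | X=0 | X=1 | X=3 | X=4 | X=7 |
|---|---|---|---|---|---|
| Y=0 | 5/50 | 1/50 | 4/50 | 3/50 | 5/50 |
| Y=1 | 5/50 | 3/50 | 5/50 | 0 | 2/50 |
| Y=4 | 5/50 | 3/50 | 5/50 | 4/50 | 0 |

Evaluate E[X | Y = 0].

10/3

P(Y = 0) = 9/25.
Σ X·P over the event = 0·(5/50) + 1·(1/50) + 3·(4/50) + 4·(3/50) + 7·(5/50) = 6/5.
E[X | Y = 0] = (6/5) / (9/25) = 10/3.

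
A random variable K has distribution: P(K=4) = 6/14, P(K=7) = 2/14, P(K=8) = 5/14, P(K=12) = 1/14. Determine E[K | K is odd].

P(K is odd) = 1/7.
Σ over the event: 7·1/7 = 1.
E[K | K is odd] = (1) / (1/7) = 7.

7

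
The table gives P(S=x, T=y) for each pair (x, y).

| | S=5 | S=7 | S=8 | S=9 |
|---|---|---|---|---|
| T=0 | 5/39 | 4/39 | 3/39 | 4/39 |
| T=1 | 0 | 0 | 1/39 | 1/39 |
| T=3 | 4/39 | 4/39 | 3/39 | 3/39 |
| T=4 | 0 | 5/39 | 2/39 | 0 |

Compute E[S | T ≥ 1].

P(T ≥ 1) = 23/39.
Σ S·P over the event = 5·(4/39) + 7·(4/39) + 7·(5/39) + 8·(1/39) + 8·(3/39) + 8·(2/39) + 9·(1/39) + 9·(3/39) = 167/39.
E[S | T ≥ 1] = (167/39) / (23/39) = 167/23.

167/23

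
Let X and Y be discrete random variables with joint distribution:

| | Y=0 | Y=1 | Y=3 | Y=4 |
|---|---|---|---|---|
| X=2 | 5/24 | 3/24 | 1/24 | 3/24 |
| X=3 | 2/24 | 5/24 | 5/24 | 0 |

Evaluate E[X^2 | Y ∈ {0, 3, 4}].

P(Y ∈ {0, 3, 4}) = 2/3.
Σ X^2·P over the event = 4·(5/24) + 4·(1/24) + 4·(3/24) + 9·(2/24) + 9·(5/24) = 33/8.
E[X^2 | Y ∈ {0, 3, 4}] = (33/8) / (2/3) = 99/16.

99/16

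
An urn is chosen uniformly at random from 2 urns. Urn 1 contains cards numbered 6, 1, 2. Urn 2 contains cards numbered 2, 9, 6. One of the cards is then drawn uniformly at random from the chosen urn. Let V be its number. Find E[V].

E[V | urn 1] = (6+1+2)/3 = 3.
E[V | urn 2] = (2+9+6)/3 = 17/3.
E[V] = (1/2)·(3) + (1/2)·(17/3) = 13/3.

13/3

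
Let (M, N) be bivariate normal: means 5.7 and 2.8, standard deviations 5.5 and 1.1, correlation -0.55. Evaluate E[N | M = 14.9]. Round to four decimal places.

E[N | M=x] = μ_N + ρ(σ_N/σ_M)(x − μ_M) for jointly normal variables.
E[N | M=14.9] = 2.8 + (-0.55)·(1.1/5.5)·(14.9 − (5.7)) = 2.8 + (-0.11)·(9.2) = 1.7880.

1.7880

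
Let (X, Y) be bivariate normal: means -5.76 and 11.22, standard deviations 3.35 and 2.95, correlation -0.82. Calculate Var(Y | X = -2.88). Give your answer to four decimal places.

2.8509

For a bivariate normal, Var(Y | X=x) = σ_Y²(1 − ρ²).
Var(Y | X=-2.88) = (2.95)²·(1 − (-0.82)²) = 8.7025·0.3276 = 2.8509.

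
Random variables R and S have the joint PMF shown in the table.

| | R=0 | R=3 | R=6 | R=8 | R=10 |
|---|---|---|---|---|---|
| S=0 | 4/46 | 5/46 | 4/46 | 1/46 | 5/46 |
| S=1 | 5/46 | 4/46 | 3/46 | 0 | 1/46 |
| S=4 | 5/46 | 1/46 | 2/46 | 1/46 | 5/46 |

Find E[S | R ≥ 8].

25/13

P(R ≥ 8) = 13/46.
Σ S·P over the event = 0·(1/46) + 4·(1/46) + 0·(5/46) + 1·(1/46) + 4·(5/46) = 25/46.
E[S | R ≥ 8] = (25/46) / (13/46) = 25/13.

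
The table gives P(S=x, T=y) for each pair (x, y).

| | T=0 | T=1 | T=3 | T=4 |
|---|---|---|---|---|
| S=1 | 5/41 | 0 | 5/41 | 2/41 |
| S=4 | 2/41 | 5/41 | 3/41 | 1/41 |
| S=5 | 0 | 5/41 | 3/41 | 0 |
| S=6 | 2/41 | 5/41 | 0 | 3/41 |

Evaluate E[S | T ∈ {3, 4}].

56/17

P(T ∈ {3, 4}) = 17/41.
Summing S·P(S=x,T=y) over the conditioning event gives 56/41.
E[S | T ∈ {3, 4}] = (56/41) / (17/41) = 56/17.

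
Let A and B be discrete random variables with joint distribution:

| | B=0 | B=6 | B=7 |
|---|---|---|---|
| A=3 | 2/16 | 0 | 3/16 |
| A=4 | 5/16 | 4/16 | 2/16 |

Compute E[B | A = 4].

P(A = 4) = 11/16.
Summing B·P(A=x,B=y) over the conditioning event gives 19/8.
E[B | A = 4] = (19/8) / (11/16) = 38/11.

38/11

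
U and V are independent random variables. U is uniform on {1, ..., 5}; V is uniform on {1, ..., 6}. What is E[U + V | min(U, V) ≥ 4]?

P(min(U, V) ≥ 4) = 1/5.
Summing (U+V)·P(x,y) over outcomes with min(U, V) ≥ 4 gives 19/10.
E[U + V | min(U, V) ≥ 4] = (19/10) / (1/5) = 19/2.

19/2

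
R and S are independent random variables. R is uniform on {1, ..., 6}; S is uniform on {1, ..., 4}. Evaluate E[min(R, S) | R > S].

P(R > S) = 7/12.
Summing min(R,S)·P(x,y) over outcomes with R > S gives 5/4.
E[min(R, S) | R > S] = (5/4) / (7/12) = 15/7.

15/7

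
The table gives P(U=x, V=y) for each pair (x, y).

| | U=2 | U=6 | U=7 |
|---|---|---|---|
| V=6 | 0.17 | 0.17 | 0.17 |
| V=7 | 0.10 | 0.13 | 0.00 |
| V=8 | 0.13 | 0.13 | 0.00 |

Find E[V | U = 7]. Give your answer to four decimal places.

6.0000

P(U = 7) = 0.17.
Σ V·P over the event = 6·(0.17) = 1.02.
E[V | U = 7] = (1.02) / (0.17) = 6.0000.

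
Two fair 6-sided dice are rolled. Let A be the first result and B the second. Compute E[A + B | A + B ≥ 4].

244/33

P(A + B ≥ 4) = 11/12.
Summing (A+B)·P(x,y) over outcomes with A + B ≥ 4 gives 61/9.
E[A + B | A + B ≥ 4] = (61/9) / (11/12) = 244/33.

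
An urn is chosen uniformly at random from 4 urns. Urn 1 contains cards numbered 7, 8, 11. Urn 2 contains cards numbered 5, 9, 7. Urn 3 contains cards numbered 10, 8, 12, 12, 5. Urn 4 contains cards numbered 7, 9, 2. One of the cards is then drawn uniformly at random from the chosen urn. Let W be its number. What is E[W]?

E[W | urn 1] = (7+8+11)/3 = 26/3.
E[W | urn 2] = (5+9+7)/3 = 7.
E[W | urn 3] = (10+8+12+12+5)/5 = 47/5.
E[W | urn 4] = (7+9+2)/3 = 6.
By the law of total expectation,
E[W] = (1/4)·(26/3) + (1/4)·(7) + (1/4)·(47/5) + (1/4)·(6) = 233/30.

233/30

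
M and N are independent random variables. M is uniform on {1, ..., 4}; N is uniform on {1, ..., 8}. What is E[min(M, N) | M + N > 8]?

Outcomes with M + N > 8: (1,8), (2,7), (2,8), (3,6), (3,7), (3,8), (4,5), (4,6), (4,7), (4,8), each with probability 1/32.
E[min(M, N) | M + N > 8] = (1 + 2 + 2 + 3 + 3 + 3 + 4 + 4 + 4 + 4) / 10 = 3.

3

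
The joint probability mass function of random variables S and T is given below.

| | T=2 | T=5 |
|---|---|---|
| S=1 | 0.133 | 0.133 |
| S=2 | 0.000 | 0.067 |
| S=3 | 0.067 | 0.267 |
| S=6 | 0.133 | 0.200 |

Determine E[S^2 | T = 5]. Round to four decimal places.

14.9985

P(T = 5) = 0.667.
Σ S^2·P over the event = 1·(0.133) + 4·(0.067) + 9·(0.267) + 36·(0.200) = 10.004.
E[S^2 | T = 5] = (10.004) / (0.667) = 14.9985.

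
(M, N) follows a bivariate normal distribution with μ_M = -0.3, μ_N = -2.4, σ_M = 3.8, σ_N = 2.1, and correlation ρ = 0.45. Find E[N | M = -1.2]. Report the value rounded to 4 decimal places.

-2.6238

The regression of N on M has slope ρ·σ_N/σ_M and passes through (μ_M, μ_N).
E[N | M=-1.2] = -2.4 + (0.45)·(2.1/3.8)·(-1.2 − (-0.3)) = -2.4 + (0.24868)·(-0.9) = -2.6238.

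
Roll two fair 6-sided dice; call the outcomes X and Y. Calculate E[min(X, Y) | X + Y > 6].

23/7

P(X + Y > 6) = 7/12.
Summing min(X,Y)·P(x,y) over outcomes with X + Y > 6 gives 23/12.
E[min(X, Y) | X + Y > 6] = (23/12) / (7/12) = 23/7.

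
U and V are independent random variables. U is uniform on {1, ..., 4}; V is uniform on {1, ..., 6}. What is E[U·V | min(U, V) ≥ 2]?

12

P(min(U, V) ≥ 2) = 5/8.
Summing UV·P(x,y) over outcomes with min(U, V) ≥ 2 gives 15/2.
E[U·V | min(U, V) ≥ 2] = (15/2) / (5/8) = 12.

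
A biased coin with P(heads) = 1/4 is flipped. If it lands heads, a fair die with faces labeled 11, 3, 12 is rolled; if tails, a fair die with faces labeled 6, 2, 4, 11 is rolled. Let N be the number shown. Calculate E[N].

311/48

E[N | heads] = (11+3+12)/3 = 26/3.
E[N | tails] = (6+2+4+11)/4 = 23/4.
E[N] = (1/4)·(26/3) + (3/4)·(23/4) = 311/48.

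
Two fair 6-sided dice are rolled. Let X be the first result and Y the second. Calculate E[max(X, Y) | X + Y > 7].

83/15

P(X + Y > 7) = 5/12.
Summing max(X,Y)·P(x,y) over outcomes with X + Y > 7 gives 83/36.
E[max(X, Y) | X + Y > 7] = (83/36) / (5/12) = 83/15.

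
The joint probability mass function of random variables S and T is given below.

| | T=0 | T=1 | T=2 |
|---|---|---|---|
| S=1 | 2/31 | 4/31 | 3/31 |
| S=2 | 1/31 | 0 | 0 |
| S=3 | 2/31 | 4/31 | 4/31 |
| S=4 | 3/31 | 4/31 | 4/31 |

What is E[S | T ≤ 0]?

11/4

P(T ≤ 0) = 8/31.
Σ S·P over the event = 1·(2/31) + 2·(1/31) + 3·(2/31) + 4·(3/31) = 22/31.
E[S | T ≤ 0] = (22/31) / (8/31) = 11/4.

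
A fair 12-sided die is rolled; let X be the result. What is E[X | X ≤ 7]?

Given X ≤ 7, X is equally likely to be any of {1, 2, 3, 4, 5, 6, 7}.
E[X | X ≤ 7] = (1 + 2 + 3 + 4 + 5 + 6 + 7) / 7 = 4.

4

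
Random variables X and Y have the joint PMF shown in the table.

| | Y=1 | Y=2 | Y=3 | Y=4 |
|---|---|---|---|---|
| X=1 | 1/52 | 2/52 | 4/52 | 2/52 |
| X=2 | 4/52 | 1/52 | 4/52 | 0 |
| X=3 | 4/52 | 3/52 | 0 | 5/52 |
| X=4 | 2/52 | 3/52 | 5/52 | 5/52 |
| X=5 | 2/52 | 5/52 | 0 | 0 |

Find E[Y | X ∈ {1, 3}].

P(X ∈ {1, 3}) = 21/52.
Σ Y·P over the event = 1·(1/52) + 2·(2/52) + 3·(4/52) + 4·(2/52) + 1·(4/52) + 2·(3/52) + 4·(5/52) = 55/52.
E[Y | X ∈ {1, 3}] = (55/52) / (21/52) = 55/21.

55/21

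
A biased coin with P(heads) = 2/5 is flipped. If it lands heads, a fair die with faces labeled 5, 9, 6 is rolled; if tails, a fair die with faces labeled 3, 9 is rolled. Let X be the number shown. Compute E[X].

E[X | heads] = (5+9+6)/3 = 20/3.
E[X | tails] = (3+9)/2 = 6.
By the law of total expectation,
E[X] = (2/5)·(20/3) + (3/5)·(6) = 94/15.

94/15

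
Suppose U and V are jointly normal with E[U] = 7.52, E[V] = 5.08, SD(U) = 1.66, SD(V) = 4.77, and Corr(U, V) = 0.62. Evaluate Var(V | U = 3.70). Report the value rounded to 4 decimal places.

14.0067

Var(V | U=x) = (1 − ρ²)·σ_V².
Var(V | U=3.70) = (4.77)²·(1 − (0.62)²) = 22.7529·0.6156 = 14.0067.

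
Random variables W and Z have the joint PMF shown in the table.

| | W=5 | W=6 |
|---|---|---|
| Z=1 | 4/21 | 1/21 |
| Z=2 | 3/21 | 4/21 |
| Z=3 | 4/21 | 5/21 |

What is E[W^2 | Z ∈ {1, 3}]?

208/7

P(Z ∈ {1, 3}) = 2/3.
Σ W^2·P over the event = 25·(4/21) + 25·(4/21) + 36·(1/21) + 36·(5/21) = 416/21.
E[W^2 | Z ∈ {1, 3}] = (416/21) / (2/3) = 208/7.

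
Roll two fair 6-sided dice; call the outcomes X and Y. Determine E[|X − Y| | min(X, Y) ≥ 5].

P(min(X, Y) ≥ 5) = 1/9.
Summing |X−Y|·P(x,y) over outcomes with min(X, Y) ≥ 5 gives 1/18.
E[|X − Y| | min(X, Y) ≥ 5] = (1/18) / (1/9) = 1/2.

1/2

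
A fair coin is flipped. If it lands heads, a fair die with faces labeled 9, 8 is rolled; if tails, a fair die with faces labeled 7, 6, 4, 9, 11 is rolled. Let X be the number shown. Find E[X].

E[X | heads] = (9+8)/2 = 17/2.
E[X | tails] = (7+6+4+9+11)/5 = 37/5.
By the law of total expectation,
E[X] = (1/2)·(17/2) + (1/2)·(37/5) = 159/20.

159/20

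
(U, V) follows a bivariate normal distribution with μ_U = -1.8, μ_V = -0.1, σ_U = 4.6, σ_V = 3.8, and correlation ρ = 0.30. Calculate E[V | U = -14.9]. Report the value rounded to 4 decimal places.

-3.3465

E[V | U=x] = μ_V + ρ(σ_V/σ_U)(x − μ_U) for jointly normal variables.
E[V | U=-14.9] = -0.1 + (0.30)·(3.8/4.6)·(-14.9 − (-1.8)) = -0.1 + (0.247826)·(-13.1) = -3.3465.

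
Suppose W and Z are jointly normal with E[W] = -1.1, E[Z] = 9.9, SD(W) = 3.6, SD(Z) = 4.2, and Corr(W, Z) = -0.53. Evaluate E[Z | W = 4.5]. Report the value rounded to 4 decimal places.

6.4373

E[Z | W=x] = μ_Z + ρ(σ_Z/σ_W)(x − μ_W) for jointly normal variables.
E[Z | W=4.5] = 9.9 + (-0.53)·(4.2/3.6)·(4.5 − (-1.1)) = 9.9 + (-0.618333)·(5.6) = 6.4373.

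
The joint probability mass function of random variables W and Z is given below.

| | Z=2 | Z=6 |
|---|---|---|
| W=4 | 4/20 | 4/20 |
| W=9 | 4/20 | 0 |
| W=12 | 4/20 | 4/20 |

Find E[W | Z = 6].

P(Z = 6) = 2/5.
Σ W·P over the event = 4·(4/20) + 12·(4/20) = 16/5.
E[W | Z = 6] = (16/5) / (2/5) = 8.

8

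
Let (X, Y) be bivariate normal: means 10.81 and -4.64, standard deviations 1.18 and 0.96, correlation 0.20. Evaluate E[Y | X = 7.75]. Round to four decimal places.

E[Y | X=x] = μ_Y + ρ(σ_Y/σ_X)(x − μ_X) for jointly normal variables.
E[Y | X=7.75] = -4.64 + (0.20)·(0.96/1.18)·(7.75 − (10.81)) = -4.64 + (0.16271)·(-3.06) = -5.1379.

-5.1379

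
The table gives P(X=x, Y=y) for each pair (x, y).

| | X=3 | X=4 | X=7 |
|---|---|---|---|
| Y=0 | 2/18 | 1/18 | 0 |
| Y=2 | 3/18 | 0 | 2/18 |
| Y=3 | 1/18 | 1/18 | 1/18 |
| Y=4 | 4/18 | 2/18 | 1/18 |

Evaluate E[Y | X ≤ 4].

P(X ≤ 4) = 7/9.
Σ Y·P over the event = 0·(2/18) + 2·(3/18) + 3·(1/18) + 4·(4/18) + 0·(1/18) + 3·(1/18) + 4·(2/18) = 2.
E[Y | X ≤ 4] = (2) / (7/9) = 18/7.

18/7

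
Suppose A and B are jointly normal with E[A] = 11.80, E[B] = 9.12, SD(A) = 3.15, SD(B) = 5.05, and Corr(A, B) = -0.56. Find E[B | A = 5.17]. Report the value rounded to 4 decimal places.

15.0723

E[B | A=x] = μ_B + ρ(σ_B/σ_A)(x − μ_A) for jointly normal variables.
E[B | A=5.17] = 9.12 + (-0.56)·(5.05/3.15)·(5.17 − (11.80)) = 9.12 + (-0.89778)·(-6.63) = 15.0723.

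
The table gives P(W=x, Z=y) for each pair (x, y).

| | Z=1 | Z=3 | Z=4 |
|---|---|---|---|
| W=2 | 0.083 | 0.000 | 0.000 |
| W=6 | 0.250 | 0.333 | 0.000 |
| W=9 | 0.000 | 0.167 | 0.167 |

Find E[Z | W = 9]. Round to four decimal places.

P(W = 9) = 0.334.
Σ Z·P over the event = 3·(0.167) + 4·(0.167) = 1.169.
E[Z | W = 9] = (1.169) / (0.334) = 3.5000.

3.5000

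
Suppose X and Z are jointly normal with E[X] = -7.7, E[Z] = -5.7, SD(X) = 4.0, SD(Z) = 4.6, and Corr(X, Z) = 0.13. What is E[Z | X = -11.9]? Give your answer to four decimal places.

E[Z | X=x] = μ_Z + ρ(σ_Z/σ_X)(x − μ_X) for jointly normal variables.
E[Z | X=-11.9] = -5.7 + (0.13)·(4.6/4.0)·(-11.9 − (-7.7)) = -5.7 + (0.1495)·(-4.2) = -6.3279.

-6.3279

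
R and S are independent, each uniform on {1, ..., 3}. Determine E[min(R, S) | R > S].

4/3

Outcomes with R > S: (2,1), (3,1), (3,2), each with probability 1/9.
E[min(R, S) | R > S] = (1 + 1 + 2) / 3 = 4/3.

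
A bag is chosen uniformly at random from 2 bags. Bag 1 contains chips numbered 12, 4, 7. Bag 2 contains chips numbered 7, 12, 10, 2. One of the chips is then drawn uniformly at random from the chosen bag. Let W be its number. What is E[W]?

185/24

E[W | bag 1] = (12+4+7)/3 = 23/3.
E[W | bag 2] = (7+12+10+2)/4 = 31/4.
E[W] = (1/2)·(23/3) + (1/2)·(31/4) = 185/24.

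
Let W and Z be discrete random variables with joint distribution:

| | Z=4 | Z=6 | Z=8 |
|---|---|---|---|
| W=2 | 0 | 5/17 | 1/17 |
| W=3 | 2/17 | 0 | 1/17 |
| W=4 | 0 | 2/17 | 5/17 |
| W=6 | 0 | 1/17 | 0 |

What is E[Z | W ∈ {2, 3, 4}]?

53/8

P(W ∈ {2, 3, 4}) = 16/17.
Σ Z·P over the event = 6·(5/17) + 8·(1/17) + 4·(2/17) + 8·(1/17) + 6·(2/17) + 8·(5/17) = 106/17.
E[Z | W ∈ {2, 3, 4}] = (106/17) / (16/17) = 53/8.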